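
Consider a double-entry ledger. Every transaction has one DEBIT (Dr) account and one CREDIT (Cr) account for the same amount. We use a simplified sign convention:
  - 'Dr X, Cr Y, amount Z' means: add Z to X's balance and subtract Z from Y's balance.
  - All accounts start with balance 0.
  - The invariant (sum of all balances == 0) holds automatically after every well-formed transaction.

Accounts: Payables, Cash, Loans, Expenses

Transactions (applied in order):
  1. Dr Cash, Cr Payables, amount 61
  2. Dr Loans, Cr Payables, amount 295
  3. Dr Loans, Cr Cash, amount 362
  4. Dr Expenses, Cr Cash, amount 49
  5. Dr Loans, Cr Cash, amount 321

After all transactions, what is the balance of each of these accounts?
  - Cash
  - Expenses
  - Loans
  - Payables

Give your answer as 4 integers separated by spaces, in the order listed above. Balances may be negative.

After txn 1 (Dr Cash, Cr Payables, amount 61): Cash=61 Payables=-61
After txn 2 (Dr Loans, Cr Payables, amount 295): Cash=61 Loans=295 Payables=-356
After txn 3 (Dr Loans, Cr Cash, amount 362): Cash=-301 Loans=657 Payables=-356
After txn 4 (Dr Expenses, Cr Cash, amount 49): Cash=-350 Expenses=49 Loans=657 Payables=-356
After txn 5 (Dr Loans, Cr Cash, amount 321): Cash=-671 Expenses=49 Loans=978 Payables=-356

Answer: -671 49 978 -356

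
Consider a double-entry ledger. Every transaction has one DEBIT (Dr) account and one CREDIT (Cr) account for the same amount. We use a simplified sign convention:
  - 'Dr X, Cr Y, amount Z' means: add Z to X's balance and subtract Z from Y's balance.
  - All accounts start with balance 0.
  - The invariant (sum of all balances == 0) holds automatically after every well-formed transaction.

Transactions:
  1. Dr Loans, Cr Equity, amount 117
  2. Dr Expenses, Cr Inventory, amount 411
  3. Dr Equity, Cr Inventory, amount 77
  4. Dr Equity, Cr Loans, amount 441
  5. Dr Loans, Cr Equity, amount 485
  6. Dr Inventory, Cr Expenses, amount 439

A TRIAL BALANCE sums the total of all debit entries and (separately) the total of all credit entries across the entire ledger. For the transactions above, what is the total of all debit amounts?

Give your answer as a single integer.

Answer: 1970

Derivation:
Txn 1: debit+=117
Txn 2: debit+=411
Txn 3: debit+=77
Txn 4: debit+=441
Txn 5: debit+=485
Txn 6: debit+=439
Total debits = 1970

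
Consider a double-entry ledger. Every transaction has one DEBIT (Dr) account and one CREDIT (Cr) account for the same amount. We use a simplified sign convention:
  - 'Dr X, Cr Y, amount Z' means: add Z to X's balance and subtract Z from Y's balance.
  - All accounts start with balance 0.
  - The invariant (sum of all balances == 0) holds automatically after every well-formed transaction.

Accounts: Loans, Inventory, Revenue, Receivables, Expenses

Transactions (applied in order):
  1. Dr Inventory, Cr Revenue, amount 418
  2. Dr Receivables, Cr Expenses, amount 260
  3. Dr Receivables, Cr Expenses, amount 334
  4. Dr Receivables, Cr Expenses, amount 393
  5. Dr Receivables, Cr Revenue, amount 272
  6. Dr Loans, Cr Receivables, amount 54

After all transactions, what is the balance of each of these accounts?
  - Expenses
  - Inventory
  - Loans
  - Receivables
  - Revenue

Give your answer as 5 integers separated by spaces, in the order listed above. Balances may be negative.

After txn 1 (Dr Inventory, Cr Revenue, amount 418): Inventory=418 Revenue=-418
After txn 2 (Dr Receivables, Cr Expenses, amount 260): Expenses=-260 Inventory=418 Receivables=260 Revenue=-418
After txn 3 (Dr Receivables, Cr Expenses, amount 334): Expenses=-594 Inventory=418 Receivables=594 Revenue=-418
After txn 4 (Dr Receivables, Cr Expenses, amount 393): Expenses=-987 Inventory=418 Receivables=987 Revenue=-418
After txn 5 (Dr Receivables, Cr Revenue, amount 272): Expenses=-987 Inventory=418 Receivables=1259 Revenue=-690
After txn 6 (Dr Loans, Cr Receivables, amount 54): Expenses=-987 Inventory=418 Loans=54 Receivables=1205 Revenue=-690

Answer: -987 418 54 1205 -690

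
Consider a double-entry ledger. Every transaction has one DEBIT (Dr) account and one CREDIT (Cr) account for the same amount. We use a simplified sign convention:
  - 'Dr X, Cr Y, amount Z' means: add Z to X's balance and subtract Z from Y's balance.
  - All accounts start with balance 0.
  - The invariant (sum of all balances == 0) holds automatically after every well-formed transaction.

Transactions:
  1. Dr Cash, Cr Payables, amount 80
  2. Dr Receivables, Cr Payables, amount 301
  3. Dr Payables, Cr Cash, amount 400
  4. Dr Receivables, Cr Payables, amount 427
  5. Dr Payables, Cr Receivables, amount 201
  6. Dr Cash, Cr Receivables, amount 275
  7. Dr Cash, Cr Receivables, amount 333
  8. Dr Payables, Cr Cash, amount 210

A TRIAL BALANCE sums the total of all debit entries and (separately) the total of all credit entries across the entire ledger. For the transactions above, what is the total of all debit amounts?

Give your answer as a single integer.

Answer: 2227

Derivation:
Txn 1: debit+=80
Txn 2: debit+=301
Txn 3: debit+=400
Txn 4: debit+=427
Txn 5: debit+=201
Txn 6: debit+=275
Txn 7: debit+=333
Txn 8: debit+=210
Total debits = 2227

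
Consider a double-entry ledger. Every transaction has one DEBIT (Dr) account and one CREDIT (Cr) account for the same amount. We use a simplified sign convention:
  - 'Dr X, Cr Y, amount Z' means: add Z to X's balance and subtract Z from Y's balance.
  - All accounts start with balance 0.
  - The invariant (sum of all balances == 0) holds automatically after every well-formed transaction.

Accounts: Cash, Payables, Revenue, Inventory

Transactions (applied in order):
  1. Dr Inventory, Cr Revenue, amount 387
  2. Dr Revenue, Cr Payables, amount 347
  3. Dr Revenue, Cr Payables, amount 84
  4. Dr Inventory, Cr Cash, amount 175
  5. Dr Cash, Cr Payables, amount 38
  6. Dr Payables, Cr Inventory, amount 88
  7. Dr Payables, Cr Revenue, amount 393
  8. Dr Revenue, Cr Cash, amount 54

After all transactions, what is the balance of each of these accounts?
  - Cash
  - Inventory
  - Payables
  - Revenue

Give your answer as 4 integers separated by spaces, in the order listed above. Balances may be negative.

After txn 1 (Dr Inventory, Cr Revenue, amount 387): Inventory=387 Revenue=-387
After txn 2 (Dr Revenue, Cr Payables, amount 347): Inventory=387 Payables=-347 Revenue=-40
After txn 3 (Dr Revenue, Cr Payables, amount 84): Inventory=387 Payables=-431 Revenue=44
After txn 4 (Dr Inventory, Cr Cash, amount 175): Cash=-175 Inventory=562 Payables=-431 Revenue=44
After txn 5 (Dr Cash, Cr Payables, amount 38): Cash=-137 Inventory=562 Payables=-469 Revenue=44
After txn 6 (Dr Payables, Cr Inventory, amount 88): Cash=-137 Inventory=474 Payables=-381 Revenue=44
After txn 7 (Dr Payables, Cr Revenue, amount 393): Cash=-137 Inventory=474 Payables=12 Revenue=-349
After txn 8 (Dr Revenue, Cr Cash, amount 54): Cash=-191 Inventory=474 Payables=12 Revenue=-295

Answer: -191 474 12 -295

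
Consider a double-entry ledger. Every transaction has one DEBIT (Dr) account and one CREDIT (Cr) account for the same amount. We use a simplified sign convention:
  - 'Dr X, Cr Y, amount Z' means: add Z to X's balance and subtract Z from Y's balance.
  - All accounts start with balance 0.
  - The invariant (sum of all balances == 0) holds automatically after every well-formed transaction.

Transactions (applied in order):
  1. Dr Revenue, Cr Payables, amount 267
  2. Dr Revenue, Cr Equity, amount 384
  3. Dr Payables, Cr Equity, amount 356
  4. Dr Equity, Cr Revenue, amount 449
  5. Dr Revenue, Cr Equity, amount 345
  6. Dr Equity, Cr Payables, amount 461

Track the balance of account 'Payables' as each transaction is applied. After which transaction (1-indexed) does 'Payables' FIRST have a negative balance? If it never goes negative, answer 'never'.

After txn 1: Payables=-267

Answer: 1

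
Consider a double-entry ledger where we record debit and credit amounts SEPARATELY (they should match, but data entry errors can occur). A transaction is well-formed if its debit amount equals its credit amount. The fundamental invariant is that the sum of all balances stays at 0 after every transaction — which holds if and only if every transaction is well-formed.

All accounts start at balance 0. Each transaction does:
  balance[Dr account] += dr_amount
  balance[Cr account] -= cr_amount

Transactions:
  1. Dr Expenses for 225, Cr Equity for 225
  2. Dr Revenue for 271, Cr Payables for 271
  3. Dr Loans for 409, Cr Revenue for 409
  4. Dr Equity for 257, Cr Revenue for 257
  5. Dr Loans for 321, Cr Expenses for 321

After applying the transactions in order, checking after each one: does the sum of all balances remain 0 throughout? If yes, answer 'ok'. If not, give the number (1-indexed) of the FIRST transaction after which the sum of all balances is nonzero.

Answer: ok

Derivation:
After txn 1: dr=225 cr=225 sum_balances=0
After txn 2: dr=271 cr=271 sum_balances=0
After txn 3: dr=409 cr=409 sum_balances=0
After txn 4: dr=257 cr=257 sum_balances=0
After txn 5: dr=321 cr=321 sum_balances=0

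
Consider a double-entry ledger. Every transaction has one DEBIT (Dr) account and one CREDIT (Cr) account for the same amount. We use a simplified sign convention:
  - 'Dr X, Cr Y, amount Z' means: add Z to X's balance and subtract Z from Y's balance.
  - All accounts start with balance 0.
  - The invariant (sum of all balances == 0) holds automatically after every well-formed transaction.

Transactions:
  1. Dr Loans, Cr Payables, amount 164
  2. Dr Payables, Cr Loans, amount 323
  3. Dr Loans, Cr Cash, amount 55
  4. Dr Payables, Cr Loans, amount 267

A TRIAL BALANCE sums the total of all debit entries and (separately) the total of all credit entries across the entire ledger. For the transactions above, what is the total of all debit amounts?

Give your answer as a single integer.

Txn 1: debit+=164
Txn 2: debit+=323
Txn 3: debit+=55
Txn 4: debit+=267
Total debits = 809

Answer: 809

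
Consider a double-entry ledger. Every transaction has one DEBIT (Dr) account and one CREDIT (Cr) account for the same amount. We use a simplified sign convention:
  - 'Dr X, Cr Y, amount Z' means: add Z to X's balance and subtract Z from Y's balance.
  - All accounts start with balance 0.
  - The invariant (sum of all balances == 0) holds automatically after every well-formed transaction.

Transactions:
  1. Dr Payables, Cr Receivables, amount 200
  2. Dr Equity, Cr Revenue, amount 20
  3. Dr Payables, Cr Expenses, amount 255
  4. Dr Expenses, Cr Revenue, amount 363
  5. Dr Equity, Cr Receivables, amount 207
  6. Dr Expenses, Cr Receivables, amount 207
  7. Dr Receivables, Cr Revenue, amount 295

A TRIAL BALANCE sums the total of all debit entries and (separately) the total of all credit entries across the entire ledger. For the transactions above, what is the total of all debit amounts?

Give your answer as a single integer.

Txn 1: debit+=200
Txn 2: debit+=20
Txn 3: debit+=255
Txn 4: debit+=363
Txn 5: debit+=207
Txn 6: debit+=207
Txn 7: debit+=295
Total debits = 1547

Answer: 1547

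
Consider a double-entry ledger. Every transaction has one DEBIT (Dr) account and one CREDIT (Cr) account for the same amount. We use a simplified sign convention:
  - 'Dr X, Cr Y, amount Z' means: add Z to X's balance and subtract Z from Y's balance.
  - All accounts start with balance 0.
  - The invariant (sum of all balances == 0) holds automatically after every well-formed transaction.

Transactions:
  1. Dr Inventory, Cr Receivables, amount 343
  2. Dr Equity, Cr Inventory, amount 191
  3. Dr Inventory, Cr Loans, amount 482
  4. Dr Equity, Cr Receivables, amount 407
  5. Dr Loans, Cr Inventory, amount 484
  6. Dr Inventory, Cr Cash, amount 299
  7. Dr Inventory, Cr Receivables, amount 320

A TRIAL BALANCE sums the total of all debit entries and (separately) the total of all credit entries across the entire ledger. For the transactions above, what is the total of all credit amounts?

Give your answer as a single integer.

Answer: 2526

Derivation:
Txn 1: credit+=343
Txn 2: credit+=191
Txn 3: credit+=482
Txn 4: credit+=407
Txn 5: credit+=484
Txn 6: credit+=299
Txn 7: credit+=320
Total credits = 2526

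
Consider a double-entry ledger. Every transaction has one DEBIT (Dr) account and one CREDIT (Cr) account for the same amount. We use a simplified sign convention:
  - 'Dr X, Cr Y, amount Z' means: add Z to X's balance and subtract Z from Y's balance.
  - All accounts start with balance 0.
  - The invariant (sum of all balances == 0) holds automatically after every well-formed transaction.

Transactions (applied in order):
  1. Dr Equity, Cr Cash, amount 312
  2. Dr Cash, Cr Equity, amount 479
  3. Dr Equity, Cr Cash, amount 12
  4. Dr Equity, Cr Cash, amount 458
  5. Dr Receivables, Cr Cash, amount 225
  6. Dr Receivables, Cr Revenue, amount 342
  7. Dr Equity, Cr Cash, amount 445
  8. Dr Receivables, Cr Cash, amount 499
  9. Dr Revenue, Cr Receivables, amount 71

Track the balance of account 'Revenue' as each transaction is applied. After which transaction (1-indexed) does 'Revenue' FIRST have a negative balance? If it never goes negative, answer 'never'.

Answer: 6

Derivation:
After txn 1: Revenue=0
After txn 2: Revenue=0
After txn 3: Revenue=0
After txn 4: Revenue=0
After txn 5: Revenue=0
After txn 6: Revenue=-342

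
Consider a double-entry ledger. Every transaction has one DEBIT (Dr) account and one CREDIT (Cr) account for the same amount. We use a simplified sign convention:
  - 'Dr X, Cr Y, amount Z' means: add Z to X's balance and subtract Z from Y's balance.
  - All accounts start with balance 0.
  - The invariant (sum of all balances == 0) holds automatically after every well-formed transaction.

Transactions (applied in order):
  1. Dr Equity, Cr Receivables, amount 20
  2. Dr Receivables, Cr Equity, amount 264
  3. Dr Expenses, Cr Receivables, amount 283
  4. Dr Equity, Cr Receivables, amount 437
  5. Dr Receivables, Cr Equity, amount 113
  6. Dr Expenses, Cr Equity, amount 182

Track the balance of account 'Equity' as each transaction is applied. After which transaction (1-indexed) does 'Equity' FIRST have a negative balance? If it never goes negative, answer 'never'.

After txn 1: Equity=20
After txn 2: Equity=-244

Answer: 2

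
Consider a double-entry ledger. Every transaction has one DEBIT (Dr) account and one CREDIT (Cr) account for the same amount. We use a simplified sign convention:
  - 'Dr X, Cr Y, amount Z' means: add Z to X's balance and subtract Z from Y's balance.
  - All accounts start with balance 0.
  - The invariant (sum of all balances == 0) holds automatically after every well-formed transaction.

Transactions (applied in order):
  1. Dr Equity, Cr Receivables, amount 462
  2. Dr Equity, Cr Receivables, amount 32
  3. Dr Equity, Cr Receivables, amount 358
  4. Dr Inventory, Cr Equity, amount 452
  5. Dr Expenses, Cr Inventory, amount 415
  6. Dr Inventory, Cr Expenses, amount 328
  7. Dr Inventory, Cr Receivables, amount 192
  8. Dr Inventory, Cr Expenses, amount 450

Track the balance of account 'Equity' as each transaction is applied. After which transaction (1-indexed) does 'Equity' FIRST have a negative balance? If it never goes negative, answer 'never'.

After txn 1: Equity=462
After txn 2: Equity=494
After txn 3: Equity=852
After txn 4: Equity=400
After txn 5: Equity=400
After txn 6: Equity=400
After txn 7: Equity=400
After txn 8: Equity=400

Answer: never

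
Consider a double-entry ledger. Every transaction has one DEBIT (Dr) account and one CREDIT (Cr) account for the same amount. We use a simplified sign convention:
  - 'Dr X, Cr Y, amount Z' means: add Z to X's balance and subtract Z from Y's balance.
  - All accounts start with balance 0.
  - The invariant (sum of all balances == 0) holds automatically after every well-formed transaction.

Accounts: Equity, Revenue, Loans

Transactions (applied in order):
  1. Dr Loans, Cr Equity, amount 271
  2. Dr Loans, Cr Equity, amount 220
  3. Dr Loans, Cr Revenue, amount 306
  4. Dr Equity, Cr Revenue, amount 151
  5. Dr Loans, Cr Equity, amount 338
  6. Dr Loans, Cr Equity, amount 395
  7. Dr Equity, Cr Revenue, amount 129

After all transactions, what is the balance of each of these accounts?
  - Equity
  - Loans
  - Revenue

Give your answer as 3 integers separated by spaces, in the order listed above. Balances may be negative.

After txn 1 (Dr Loans, Cr Equity, amount 271): Equity=-271 Loans=271
After txn 2 (Dr Loans, Cr Equity, amount 220): Equity=-491 Loans=491
After txn 3 (Dr Loans, Cr Revenue, amount 306): Equity=-491 Loans=797 Revenue=-306
After txn 4 (Dr Equity, Cr Revenue, amount 151): Equity=-340 Loans=797 Revenue=-457
After txn 5 (Dr Loans, Cr Equity, amount 338): Equity=-678 Loans=1135 Revenue=-457
After txn 6 (Dr Loans, Cr Equity, amount 395): Equity=-1073 Loans=1530 Revenue=-457
After txn 7 (Dr Equity, Cr Revenue, amount 129): Equity=-944 Loans=1530 Revenue=-586

Answer: -944 1530 -586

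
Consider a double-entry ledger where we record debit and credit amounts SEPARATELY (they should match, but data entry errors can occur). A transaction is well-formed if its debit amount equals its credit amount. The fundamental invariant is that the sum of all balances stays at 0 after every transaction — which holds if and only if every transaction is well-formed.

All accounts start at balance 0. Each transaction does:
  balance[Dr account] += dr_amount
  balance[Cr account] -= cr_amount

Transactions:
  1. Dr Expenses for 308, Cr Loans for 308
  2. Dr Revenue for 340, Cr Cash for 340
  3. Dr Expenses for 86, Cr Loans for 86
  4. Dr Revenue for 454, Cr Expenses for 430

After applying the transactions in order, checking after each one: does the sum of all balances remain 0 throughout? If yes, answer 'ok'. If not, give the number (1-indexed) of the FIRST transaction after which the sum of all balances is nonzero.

After txn 1: dr=308 cr=308 sum_balances=0
After txn 2: dr=340 cr=340 sum_balances=0
After txn 3: dr=86 cr=86 sum_balances=0
After txn 4: dr=454 cr=430 sum_balances=24

Answer: 4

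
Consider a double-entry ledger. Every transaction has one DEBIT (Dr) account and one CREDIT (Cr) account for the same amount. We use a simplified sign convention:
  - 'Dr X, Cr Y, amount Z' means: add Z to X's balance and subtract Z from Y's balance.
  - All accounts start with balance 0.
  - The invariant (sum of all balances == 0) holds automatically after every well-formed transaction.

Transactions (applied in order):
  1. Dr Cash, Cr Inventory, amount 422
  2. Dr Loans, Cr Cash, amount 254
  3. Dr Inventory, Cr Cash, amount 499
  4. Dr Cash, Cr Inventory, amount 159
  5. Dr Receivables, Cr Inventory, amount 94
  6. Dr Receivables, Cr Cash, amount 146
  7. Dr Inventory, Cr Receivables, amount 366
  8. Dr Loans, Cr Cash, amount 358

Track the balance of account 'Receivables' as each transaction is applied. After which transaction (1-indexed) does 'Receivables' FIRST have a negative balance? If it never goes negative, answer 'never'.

After txn 1: Receivables=0
After txn 2: Receivables=0
After txn 3: Receivables=0
After txn 4: Receivables=0
After txn 5: Receivables=94
After txn 6: Receivables=240
After txn 7: Receivables=-126

Answer: 7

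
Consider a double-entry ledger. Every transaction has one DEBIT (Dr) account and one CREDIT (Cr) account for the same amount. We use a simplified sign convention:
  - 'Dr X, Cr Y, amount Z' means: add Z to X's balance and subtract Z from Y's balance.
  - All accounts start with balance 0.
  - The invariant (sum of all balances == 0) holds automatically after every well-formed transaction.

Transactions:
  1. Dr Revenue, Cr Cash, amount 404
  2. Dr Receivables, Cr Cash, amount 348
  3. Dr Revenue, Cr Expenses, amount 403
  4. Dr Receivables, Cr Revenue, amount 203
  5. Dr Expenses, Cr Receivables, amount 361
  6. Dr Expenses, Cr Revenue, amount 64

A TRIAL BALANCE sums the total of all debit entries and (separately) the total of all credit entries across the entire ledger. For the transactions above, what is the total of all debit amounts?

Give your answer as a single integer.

Txn 1: debit+=404
Txn 2: debit+=348
Txn 3: debit+=403
Txn 4: debit+=203
Txn 5: debit+=361
Txn 6: debit+=64
Total debits = 1783

Answer: 1783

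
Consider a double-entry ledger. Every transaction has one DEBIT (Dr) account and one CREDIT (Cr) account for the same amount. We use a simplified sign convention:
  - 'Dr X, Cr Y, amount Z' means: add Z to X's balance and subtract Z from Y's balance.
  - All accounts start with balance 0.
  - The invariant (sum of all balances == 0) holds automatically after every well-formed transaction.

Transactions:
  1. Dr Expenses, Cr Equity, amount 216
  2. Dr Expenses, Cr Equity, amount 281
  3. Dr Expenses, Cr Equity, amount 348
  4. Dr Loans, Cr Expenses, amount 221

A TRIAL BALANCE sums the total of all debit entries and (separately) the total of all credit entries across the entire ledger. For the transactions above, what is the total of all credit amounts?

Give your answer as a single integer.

Txn 1: credit+=216
Txn 2: credit+=281
Txn 3: credit+=348
Txn 4: credit+=221
Total credits = 1066

Answer: 1066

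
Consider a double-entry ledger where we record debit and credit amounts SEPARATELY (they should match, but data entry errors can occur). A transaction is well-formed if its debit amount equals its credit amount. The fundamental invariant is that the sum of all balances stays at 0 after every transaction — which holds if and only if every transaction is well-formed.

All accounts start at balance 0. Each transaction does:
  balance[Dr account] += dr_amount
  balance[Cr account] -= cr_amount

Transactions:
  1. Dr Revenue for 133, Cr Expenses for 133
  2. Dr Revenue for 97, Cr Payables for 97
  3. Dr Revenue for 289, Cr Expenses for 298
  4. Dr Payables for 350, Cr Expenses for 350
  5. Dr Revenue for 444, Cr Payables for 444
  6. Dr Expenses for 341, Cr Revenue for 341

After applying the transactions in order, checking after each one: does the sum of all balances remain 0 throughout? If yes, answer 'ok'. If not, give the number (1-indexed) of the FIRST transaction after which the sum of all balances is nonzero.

Answer: 3

Derivation:
After txn 1: dr=133 cr=133 sum_balances=0
After txn 2: dr=97 cr=97 sum_balances=0
After txn 3: dr=289 cr=298 sum_balances=-9
After txn 4: dr=350 cr=350 sum_balances=-9
After txn 5: dr=444 cr=444 sum_balances=-9
After txn 6: dr=341 cr=341 sum_balances=-9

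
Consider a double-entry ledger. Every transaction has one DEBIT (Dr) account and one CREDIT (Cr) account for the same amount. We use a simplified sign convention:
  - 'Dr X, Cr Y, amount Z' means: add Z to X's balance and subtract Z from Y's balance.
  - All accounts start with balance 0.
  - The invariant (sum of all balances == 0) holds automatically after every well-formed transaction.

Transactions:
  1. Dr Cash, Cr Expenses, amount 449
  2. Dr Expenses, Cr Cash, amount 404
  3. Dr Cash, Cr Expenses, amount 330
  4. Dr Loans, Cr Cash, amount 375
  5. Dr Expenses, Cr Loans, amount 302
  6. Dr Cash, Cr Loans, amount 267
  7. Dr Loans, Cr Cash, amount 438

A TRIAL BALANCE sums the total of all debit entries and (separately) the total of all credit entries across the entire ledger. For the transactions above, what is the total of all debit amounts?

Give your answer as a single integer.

Txn 1: debit+=449
Txn 2: debit+=404
Txn 3: debit+=330
Txn 4: debit+=375
Txn 5: debit+=302
Txn 6: debit+=267
Txn 7: debit+=438
Total debits = 2565

Answer: 2565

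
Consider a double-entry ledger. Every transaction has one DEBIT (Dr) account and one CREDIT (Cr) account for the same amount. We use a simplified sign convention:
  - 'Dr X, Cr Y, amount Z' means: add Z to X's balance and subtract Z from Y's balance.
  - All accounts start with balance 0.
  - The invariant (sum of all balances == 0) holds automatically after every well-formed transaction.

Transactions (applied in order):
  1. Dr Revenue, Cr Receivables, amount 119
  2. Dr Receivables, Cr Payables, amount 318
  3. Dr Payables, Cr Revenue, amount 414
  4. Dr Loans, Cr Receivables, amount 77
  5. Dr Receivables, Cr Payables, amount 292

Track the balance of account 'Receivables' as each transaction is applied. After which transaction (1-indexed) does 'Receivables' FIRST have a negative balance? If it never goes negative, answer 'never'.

After txn 1: Receivables=-119

Answer: 1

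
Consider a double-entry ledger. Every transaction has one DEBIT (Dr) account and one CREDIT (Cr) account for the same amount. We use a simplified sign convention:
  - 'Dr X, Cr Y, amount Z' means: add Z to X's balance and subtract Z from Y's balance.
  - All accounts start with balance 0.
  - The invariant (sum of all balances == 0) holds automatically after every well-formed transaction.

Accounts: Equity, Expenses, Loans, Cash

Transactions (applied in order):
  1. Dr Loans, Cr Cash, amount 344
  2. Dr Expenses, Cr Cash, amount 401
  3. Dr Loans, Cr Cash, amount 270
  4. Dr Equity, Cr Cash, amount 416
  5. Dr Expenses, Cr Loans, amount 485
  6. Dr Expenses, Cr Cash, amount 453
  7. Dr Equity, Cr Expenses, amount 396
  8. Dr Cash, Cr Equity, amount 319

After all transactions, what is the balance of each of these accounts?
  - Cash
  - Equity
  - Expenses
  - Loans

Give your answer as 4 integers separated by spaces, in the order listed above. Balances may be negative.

After txn 1 (Dr Loans, Cr Cash, amount 344): Cash=-344 Loans=344
After txn 2 (Dr Expenses, Cr Cash, amount 401): Cash=-745 Expenses=401 Loans=344
After txn 3 (Dr Loans, Cr Cash, amount 270): Cash=-1015 Expenses=401 Loans=614
After txn 4 (Dr Equity, Cr Cash, amount 416): Cash=-1431 Equity=416 Expenses=401 Loans=614
After txn 5 (Dr Expenses, Cr Loans, amount 485): Cash=-1431 Equity=416 Expenses=886 Loans=129
After txn 6 (Dr Expenses, Cr Cash, amount 453): Cash=-1884 Equity=416 Expenses=1339 Loans=129
After txn 7 (Dr Equity, Cr Expenses, amount 396): Cash=-1884 Equity=812 Expenses=943 Loans=129
After txn 8 (Dr Cash, Cr Equity, amount 319): Cash=-1565 Equity=493 Expenses=943 Loans=129

Answer: -1565 493 943 129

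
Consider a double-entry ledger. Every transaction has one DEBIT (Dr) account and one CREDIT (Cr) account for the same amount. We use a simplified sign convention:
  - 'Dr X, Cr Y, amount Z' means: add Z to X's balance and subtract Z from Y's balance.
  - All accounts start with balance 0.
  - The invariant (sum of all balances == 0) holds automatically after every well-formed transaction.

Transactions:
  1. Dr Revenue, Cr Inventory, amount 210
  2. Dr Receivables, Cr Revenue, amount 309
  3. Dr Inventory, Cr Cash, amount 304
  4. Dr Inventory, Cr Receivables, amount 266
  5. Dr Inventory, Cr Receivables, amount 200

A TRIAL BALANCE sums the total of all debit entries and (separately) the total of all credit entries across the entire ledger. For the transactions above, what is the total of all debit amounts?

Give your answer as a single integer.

Txn 1: debit+=210
Txn 2: debit+=309
Txn 3: debit+=304
Txn 4: debit+=266
Txn 5: debit+=200
Total debits = 1289

Answer: 1289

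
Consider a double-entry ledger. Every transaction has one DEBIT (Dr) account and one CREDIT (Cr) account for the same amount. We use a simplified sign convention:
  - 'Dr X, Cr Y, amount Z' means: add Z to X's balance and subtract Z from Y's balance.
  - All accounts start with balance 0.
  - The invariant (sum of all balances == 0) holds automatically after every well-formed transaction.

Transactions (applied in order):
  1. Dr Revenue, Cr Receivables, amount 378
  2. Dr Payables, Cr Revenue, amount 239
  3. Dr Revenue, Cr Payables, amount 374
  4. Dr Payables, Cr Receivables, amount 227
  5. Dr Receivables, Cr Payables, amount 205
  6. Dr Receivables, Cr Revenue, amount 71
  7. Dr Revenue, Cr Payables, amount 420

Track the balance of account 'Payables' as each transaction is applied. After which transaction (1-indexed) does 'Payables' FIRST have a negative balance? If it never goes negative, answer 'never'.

Answer: 3

Derivation:
After txn 1: Payables=0
After txn 2: Payables=239
After txn 3: Payables=-135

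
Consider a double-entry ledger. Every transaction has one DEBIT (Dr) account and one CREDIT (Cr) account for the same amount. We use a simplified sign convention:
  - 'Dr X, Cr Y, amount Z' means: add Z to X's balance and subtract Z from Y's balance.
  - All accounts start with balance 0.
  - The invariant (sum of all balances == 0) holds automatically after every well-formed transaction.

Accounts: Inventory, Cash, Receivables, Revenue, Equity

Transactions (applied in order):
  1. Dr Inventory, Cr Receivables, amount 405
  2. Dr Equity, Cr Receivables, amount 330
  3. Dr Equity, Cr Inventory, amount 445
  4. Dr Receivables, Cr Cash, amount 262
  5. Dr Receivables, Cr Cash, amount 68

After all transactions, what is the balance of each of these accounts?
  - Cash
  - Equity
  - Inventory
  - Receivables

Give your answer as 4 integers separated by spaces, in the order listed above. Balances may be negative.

After txn 1 (Dr Inventory, Cr Receivables, amount 405): Inventory=405 Receivables=-405
After txn 2 (Dr Equity, Cr Receivables, amount 330): Equity=330 Inventory=405 Receivables=-735
After txn 3 (Dr Equity, Cr Inventory, amount 445): Equity=775 Inventory=-40 Receivables=-735
After txn 4 (Dr Receivables, Cr Cash, amount 262): Cash=-262 Equity=775 Inventory=-40 Receivables=-473
After txn 5 (Dr Receivables, Cr Cash, amount 68): Cash=-330 Equity=775 Inventory=-40 Receivables=-405

Answer: -330 775 -40 -405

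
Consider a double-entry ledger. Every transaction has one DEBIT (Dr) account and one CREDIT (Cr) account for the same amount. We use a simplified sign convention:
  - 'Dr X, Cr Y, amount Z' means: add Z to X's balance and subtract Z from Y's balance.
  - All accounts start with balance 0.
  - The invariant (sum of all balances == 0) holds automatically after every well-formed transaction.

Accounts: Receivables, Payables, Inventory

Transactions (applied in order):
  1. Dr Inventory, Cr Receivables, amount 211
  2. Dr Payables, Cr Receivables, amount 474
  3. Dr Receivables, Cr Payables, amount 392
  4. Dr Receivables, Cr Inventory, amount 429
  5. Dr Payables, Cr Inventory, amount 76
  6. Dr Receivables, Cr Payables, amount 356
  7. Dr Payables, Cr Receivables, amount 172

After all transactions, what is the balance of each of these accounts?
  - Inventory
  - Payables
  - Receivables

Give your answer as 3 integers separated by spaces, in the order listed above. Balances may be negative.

Answer: -294 -26 320

Derivation:
After txn 1 (Dr Inventory, Cr Receivables, amount 211): Inventory=211 Receivables=-211
After txn 2 (Dr Payables, Cr Receivables, amount 474): Inventory=211 Payables=474 Receivables=-685
After txn 3 (Dr Receivables, Cr Payables, amount 392): Inventory=211 Payables=82 Receivables=-293
After txn 4 (Dr Receivables, Cr Inventory, amount 429): Inventory=-218 Payables=82 Receivables=136
After txn 5 (Dr Payables, Cr Inventory, amount 76): Inventory=-294 Payables=158 Receivables=136
After txn 6 (Dr Receivables, Cr Payables, amount 356): Inventory=-294 Payables=-198 Receivables=492
After txn 7 (Dr Payables, Cr Receivables, amount 172): Inventory=-294 Payables=-26 Receivables=320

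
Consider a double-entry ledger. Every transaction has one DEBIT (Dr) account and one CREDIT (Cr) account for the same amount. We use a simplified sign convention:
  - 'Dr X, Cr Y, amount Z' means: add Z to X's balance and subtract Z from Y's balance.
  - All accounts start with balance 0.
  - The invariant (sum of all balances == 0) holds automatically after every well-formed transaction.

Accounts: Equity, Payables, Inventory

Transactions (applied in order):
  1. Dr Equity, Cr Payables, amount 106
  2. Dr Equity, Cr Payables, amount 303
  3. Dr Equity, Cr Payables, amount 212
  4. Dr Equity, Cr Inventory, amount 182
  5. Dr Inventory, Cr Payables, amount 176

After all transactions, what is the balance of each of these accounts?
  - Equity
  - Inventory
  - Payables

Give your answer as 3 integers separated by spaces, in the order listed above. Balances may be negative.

After txn 1 (Dr Equity, Cr Payables, amount 106): Equity=106 Payables=-106
After txn 2 (Dr Equity, Cr Payables, amount 303): Equity=409 Payables=-409
After txn 3 (Dr Equity, Cr Payables, amount 212): Equity=621 Payables=-621
After txn 4 (Dr Equity, Cr Inventory, amount 182): Equity=803 Inventory=-182 Payables=-621
After txn 5 (Dr Inventory, Cr Payables, amount 176): Equity=803 Inventory=-6 Payables=-797

Answer: 803 -6 -797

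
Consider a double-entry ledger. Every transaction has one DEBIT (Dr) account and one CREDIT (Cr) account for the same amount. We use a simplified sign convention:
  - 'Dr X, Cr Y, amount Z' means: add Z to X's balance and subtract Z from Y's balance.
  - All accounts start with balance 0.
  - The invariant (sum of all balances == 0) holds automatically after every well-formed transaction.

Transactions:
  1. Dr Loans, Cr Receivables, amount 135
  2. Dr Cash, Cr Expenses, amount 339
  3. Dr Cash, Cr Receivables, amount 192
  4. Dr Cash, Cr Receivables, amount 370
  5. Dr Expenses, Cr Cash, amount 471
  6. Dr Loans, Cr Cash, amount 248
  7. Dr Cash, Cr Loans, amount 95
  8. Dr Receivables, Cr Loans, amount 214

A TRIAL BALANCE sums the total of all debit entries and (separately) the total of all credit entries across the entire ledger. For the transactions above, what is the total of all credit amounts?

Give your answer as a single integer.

Answer: 2064

Derivation:
Txn 1: credit+=135
Txn 2: credit+=339
Txn 3: credit+=192
Txn 4: credit+=370
Txn 5: credit+=471
Txn 6: credit+=248
Txn 7: credit+=95
Txn 8: credit+=214
Total credits = 2064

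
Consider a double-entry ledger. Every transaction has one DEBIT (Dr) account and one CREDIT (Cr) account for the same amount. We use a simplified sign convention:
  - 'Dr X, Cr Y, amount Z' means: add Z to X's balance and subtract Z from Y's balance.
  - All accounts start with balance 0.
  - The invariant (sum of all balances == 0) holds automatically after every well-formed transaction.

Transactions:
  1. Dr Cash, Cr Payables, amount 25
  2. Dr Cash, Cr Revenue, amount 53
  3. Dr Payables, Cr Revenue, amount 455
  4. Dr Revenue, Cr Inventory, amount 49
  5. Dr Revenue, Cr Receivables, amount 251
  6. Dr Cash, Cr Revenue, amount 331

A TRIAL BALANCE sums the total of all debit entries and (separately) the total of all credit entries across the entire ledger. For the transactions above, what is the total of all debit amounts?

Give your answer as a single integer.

Txn 1: debit+=25
Txn 2: debit+=53
Txn 3: debit+=455
Txn 4: debit+=49
Txn 5: debit+=251
Txn 6: debit+=331
Total debits = 1164

Answer: 1164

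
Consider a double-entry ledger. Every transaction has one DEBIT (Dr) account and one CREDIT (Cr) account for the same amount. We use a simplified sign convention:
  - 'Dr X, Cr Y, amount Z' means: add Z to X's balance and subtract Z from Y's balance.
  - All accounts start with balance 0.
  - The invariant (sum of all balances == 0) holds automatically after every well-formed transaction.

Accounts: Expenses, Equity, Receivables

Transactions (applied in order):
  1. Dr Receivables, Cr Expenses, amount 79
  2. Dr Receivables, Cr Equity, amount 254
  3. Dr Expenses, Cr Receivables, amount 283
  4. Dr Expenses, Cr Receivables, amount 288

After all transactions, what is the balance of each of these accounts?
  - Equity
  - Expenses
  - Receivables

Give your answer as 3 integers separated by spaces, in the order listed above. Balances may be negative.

Answer: -254 492 -238

Derivation:
After txn 1 (Dr Receivables, Cr Expenses, amount 79): Expenses=-79 Receivables=79
After txn 2 (Dr Receivables, Cr Equity, amount 254): Equity=-254 Expenses=-79 Receivables=333
After txn 3 (Dr Expenses, Cr Receivables, amount 283): Equity=-254 Expenses=204 Receivables=50
After txn 4 (Dr Expenses, Cr Receivables, amount 288): Equity=-254 Expenses=492 Receivables=-238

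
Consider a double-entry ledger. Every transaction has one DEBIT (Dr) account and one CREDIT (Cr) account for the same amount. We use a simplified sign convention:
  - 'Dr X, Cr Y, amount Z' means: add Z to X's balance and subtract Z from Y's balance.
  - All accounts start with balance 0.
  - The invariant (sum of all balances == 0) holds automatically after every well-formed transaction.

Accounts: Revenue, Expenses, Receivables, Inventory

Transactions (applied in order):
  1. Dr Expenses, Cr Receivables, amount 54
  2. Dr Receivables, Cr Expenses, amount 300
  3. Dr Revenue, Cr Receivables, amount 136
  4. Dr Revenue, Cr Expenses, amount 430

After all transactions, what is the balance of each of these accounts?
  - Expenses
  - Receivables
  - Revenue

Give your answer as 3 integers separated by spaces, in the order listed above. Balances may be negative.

After txn 1 (Dr Expenses, Cr Receivables, amount 54): Expenses=54 Receivables=-54
After txn 2 (Dr Receivables, Cr Expenses, amount 300): Expenses=-246 Receivables=246
After txn 3 (Dr Revenue, Cr Receivables, amount 136): Expenses=-246 Receivables=110 Revenue=136
After txn 4 (Dr Revenue, Cr Expenses, amount 430): Expenses=-676 Receivables=110 Revenue=566

Answer: -676 110 566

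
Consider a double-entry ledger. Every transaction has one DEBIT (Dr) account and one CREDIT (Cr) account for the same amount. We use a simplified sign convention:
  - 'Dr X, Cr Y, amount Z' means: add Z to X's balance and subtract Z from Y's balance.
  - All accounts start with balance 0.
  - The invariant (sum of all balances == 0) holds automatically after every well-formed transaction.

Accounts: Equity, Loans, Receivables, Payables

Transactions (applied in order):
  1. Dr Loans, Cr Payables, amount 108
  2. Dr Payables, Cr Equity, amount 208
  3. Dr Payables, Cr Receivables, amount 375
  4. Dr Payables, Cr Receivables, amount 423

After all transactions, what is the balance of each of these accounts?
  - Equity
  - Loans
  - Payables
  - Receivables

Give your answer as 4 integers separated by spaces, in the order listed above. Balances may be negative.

Answer: -208 108 898 -798

Derivation:
After txn 1 (Dr Loans, Cr Payables, amount 108): Loans=108 Payables=-108
After txn 2 (Dr Payables, Cr Equity, amount 208): Equity=-208 Loans=108 Payables=100
After txn 3 (Dr Payables, Cr Receivables, amount 375): Equity=-208 Loans=108 Payables=475 Receivables=-375
After txn 4 (Dr Payables, Cr Receivables, amount 423): Equity=-208 Loans=108 Payables=898 Receivables=-798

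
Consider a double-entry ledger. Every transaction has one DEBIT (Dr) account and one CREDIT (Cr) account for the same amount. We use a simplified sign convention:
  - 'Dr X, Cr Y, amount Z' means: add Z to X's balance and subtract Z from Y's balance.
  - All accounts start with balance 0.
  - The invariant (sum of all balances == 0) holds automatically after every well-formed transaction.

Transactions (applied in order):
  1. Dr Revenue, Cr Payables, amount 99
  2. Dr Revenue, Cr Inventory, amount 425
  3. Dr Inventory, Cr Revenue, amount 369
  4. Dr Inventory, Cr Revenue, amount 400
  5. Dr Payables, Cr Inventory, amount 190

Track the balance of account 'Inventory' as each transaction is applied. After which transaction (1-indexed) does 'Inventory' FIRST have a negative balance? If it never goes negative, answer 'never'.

After txn 1: Inventory=0
After txn 2: Inventory=-425

Answer: 2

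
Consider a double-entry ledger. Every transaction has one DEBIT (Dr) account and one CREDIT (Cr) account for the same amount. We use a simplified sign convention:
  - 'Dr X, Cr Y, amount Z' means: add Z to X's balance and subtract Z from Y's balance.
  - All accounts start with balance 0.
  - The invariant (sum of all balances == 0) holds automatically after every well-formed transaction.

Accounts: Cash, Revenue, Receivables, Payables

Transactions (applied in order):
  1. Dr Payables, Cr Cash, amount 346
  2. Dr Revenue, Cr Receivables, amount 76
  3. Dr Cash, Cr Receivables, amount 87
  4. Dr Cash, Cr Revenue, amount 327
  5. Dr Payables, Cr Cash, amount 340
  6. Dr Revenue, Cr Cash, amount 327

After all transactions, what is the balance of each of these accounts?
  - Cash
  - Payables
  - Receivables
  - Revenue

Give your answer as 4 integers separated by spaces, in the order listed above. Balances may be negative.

After txn 1 (Dr Payables, Cr Cash, amount 346): Cash=-346 Payables=346
After txn 2 (Dr Revenue, Cr Receivables, amount 76): Cash=-346 Payables=346 Receivables=-76 Revenue=76
After txn 3 (Dr Cash, Cr Receivables, amount 87): Cash=-259 Payables=346 Receivables=-163 Revenue=76
After txn 4 (Dr Cash, Cr Revenue, amount 327): Cash=68 Payables=346 Receivables=-163 Revenue=-251
After txn 5 (Dr Payables, Cr Cash, amount 340): Cash=-272 Payables=686 Receivables=-163 Revenue=-251
After txn 6 (Dr Revenue, Cr Cash, amount 327): Cash=-599 Payables=686 Receivables=-163 Revenue=76

Answer: -599 686 -163 76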